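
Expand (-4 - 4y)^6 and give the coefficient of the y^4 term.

The general term is C(6,j)·(-4)^j·(-4y)^(6-j); the y^4 term has j = 2.
C(6,2) = 15.
Coefficient = C(6,2) · (-4)^2 · (-4)^4 = 15 · 16 · 256 = 61440.

61440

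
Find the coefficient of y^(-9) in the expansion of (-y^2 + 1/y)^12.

General term: C(12,j)·(-y^2)^j·(1/y)^(12-j), with y-exponent 2j − 1(12−j) = 3j − 12.
Set 3j − 12 = -9: j = 1.
C(12,1) = 12; (-1)^1 = -1; 1^11 = 1.
Coefficient = 12 · (-1) · 1 = -12.

-12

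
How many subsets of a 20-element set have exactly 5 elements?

15504

Choose the 5 positions: C(20,5) = 15504.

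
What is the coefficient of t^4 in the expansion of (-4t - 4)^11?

-1384120320

The general term is C(11,j)·(-4t)^j·(-4)^(11-j); the t^4 term has j = 4.
C(11,4) = 330.
Coefficient = C(11,4) · (-4)^4 · (-4)^7 = 330 · 256 · (-16384) = -1384120320.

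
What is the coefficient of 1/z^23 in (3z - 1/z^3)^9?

General term: C(9,j)·(3z)^j·(-1/z^3)^(9-j), with z-exponent 1j − 3(9−j) = 4j − 27.
Set 4j − 27 = -23: j = 1.
C(9,1) = 9; 3^1 = 3; (-1)^8 = 1.
Coefficient = 9 · 3 · 1 = 27.

27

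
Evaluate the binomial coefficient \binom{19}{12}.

50388

C(19,12) = C(19,7) by symmetry.
C(19,7) = (19·18·17·16·15·14·13) / 7! = 253955520 / 5040 = 50388.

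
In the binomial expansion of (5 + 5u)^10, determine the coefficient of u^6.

The general term is C(10,j)·(5)^j·(5u)^(10-j); the u^6 term has j = 4.
C(10,4) = 210.
Coefficient = C(10,4) · 5^4 · 5^6 = 210 · 625 · 15625 = 2050781250.

2050781250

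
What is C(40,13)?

C(40,13) = (40·39·38·37·36·35·34·33·32·31·30·29·28) / 13! = 74931129164795904000 / 6227020800 = 12033222880.

12033222880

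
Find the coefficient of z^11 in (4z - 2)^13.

1308622848

The general term is C(13,j)·(4z)^j·(-2)^(13-j); the z^11 term has j = 11.
C(13,11) = 78.
Coefficient = C(13,11) · 4^11 · (-2)^2 = 78 · 4194304 · 4 = 1308622848.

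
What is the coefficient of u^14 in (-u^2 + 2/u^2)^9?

General term: C(9,j)·(-u^2)^j·(2/u^2)^(9-j), with u-exponent 2j − 2(9−j) = 4j − 18.
Set 4j − 18 = 14: j = 8.
C(9,8) = 9; (-1)^8 = 1; 2^1 = 2.
Coefficient = 9 · 1 · 2 = 18.

18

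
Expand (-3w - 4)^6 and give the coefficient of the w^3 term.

34560

The general term is C(6,j)·(-3w)^j·(-4)^(6-j); the w^3 term has j = 3.
C(6,3) = 20.
Coefficient = C(6,3) · (-3)^3 · (-4)^3 = 20 · (-27) · (-64) = 34560.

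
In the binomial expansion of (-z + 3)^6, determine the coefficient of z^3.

The general term is C(6,j)·(-z)^j·(3)^(6-j); the z^3 term has j = 3.
C(6,3) = 20.
Coefficient = C(6,3) · (-1)^3 · 3^3 = 20 · (-1) · 27 = -540.

-540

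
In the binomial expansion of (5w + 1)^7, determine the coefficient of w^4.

21875

The general term is C(7,j)·(5w)^j·(1)^(7-j); the w^4 term has j = 4.
C(7,4) = 35.
Coefficient = C(7,4) · 5^4 = 35 · 625 = 21875.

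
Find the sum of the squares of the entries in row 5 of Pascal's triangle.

By Vandermonde's identity, Σ C(5,r)² = C(10,5) = 252.

252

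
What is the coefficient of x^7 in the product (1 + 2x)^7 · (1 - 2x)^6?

Coefficient of x^7 = Σ_{j} C(7,j)·2^j·C(6,7-j)·(-2)^(7-j) for j from 1 to 7.
= 896 + (-16128) + 67200 + (-89600) + 40320 + (-5376) + 128 = -2560.

-2560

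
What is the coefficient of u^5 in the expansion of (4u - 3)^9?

The general term is C(9,j)·(4u)^j·(-3)^(9-j); the u^5 term has j = 5.
C(9,5) = 126.
Coefficient = C(9,5) · 4^5 · (-3)^4 = 126 · 1024 · 81 = 10450944.

10450944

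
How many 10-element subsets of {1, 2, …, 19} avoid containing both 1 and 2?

68068

All 10-subsets: C(19,10) = 92378. Those containing both fixed elements: C(17,8) = 24310.
92378 − 24310 = 68068.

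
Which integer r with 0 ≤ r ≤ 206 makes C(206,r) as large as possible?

103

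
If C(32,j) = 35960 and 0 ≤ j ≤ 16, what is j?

C(32,j) increases on 0 ≤ j ≤ 16. C(32,3) = 4960 and C(32,4) = 35960, so j = 4.

4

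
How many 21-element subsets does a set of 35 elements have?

2319959400

C(35,21) = C(35,14) by symmetry.
C(35,14) = (35·34·33·32·31·30·29·28·27·26·25·24·23·22) / 14! = 202250096145377280000 / 87178291200 = 2319959400.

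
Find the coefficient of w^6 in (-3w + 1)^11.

336798

The general term is C(11,j)·(-3w)^j·(1)^(11-j); the w^6 term has j = 6.
C(11,6) = 462.
Coefficient = C(11,6) · (-3)^6 = 462 · 729 = 336798.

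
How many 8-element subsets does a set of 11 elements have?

165

C(11,8) = C(11,3) by symmetry.
C(11,3) = (11·10·9) / 3! = 990 / 6 = 165.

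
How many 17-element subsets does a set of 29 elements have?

51895935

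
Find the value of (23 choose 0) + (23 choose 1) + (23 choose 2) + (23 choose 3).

1 + 23 + 253 + 1771 = 2048.

2048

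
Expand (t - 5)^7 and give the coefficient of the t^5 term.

The general term is C(7,j)·(t)^j·(-5)^(7-j); the t^5 term has j = 5.
C(7,5) = 21.
Coefficient = C(7,5) · (-5)^2 = 21 · 25 = 525.

525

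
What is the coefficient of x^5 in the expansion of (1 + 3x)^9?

30618

The general term is C(9,j)·(1)^j·(3x)^(9-j); the x^5 term has j = 4.
C(9,4) = 126.
Coefficient = C(9,4) · 3^5 = 126 · 243 = 30618.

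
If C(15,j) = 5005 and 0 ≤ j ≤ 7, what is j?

C(15,j) increases on 0 ≤ j ≤ 7. C(15,5) = 3003 and C(15,6) = 5005, so j = 6.

6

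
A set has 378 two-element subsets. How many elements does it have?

28

n(n−1)/2 = 378 ⇒ n(n−1) = 756. Since 28·27 = 756, n = 28.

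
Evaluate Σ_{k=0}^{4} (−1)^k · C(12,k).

The partial alternating sum Σ_{k=0}^{4} (−1)^k C(12,k) = (−1)^4 C(11,4) = 330.

330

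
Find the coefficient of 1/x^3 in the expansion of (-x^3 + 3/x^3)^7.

-2835

General term: C(7,j)·(-x^3)^j·(3/x^3)^(7-j), with x-exponent 3j − 3(7−j) = 6j − 21.
Set 6j − 21 = -3: j = 3.
C(7,3) = 35; (-1)^3 = -1; 3^4 = 81.
Coefficient = 35 · (-1) · 81 = -2835.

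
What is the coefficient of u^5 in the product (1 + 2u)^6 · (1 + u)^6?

Coefficient of u^5 = Σ_{j} C(6,j)·2^j·C(6,5-j)·1^(5-j) for j from 0 to 5.
= 6 + 180 + 1200 + 2400 + 1440 + 192 = 5418.

5418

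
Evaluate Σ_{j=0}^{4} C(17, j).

3214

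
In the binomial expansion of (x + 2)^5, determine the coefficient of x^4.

10

The general term is C(5,j)·(x)^j·(2)^(5-j); the x^4 term has j = 4.
C(5,4) = 5.
Coefficient = C(5,4) · 2^1 = 5 · 2 = 10.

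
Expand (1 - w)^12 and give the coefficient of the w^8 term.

495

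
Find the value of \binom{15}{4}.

1365

C(15,4) = (15·14·13·12) / 4! = 32760 / 24 = 1365.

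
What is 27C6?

296010

C(27,6) = (27·26·25·24·23·22) / 6! = 213127200 / 720 = 296010.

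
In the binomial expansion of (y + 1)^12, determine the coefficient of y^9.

220

The general term is C(12,j)·(y)^j·(1)^(12-j); the y^9 term has j = 9.
C(12,9) = 220.
Coefficient = C(12,9) = 220.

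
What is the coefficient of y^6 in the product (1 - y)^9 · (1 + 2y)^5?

Coefficient of y^6 = Σ_{j} C(9,j)·(-1)^j·C(5,6-j)·2^(6-j) for j from 1 to 6.
= (-288) + 2880 + (-6720) + 5040 + (-1260) + 84 = -264.

-264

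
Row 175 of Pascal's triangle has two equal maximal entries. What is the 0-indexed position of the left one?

87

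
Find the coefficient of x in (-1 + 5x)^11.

55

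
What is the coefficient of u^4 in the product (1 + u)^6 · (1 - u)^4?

Coefficient of u^4 = Σ_{j} C(6,j)·1^j·C(4,4-j)·(-1)^(4-j) for j from 0 to 4.
= 1 + (-24) + 90 + (-80) + 15 = 2.

2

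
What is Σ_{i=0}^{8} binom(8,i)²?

By Vandermonde's identity, Σ C(8,i)² = C(16,8) = 12870.

12870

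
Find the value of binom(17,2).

C(17,2) = (17·16) / 2! = 272 / 2 = 136.

136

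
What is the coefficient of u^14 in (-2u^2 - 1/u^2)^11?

General term: C(11,j)·(-2u^2)^j·(-1/u^2)^(11-j), with u-exponent 2j − 2(11−j) = 4j − 22.
Set 4j − 22 = 14: j = 9.
C(11,9) = 55; (-2)^9 = -512; (-1)^2 = 1.
Coefficient = 55 · (-512) · 1 = -28160.

-28160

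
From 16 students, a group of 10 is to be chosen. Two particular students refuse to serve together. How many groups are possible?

All 10-subsets: C(16,10) = 8008. Those containing both fixed elements: C(14,8) = 3003.
8008 − 3003 = 5005.

5005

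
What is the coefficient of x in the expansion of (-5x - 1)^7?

-35

The general term is C(7,j)·(-5x)^j·(-1)^(7-j); the x^1 term has j = 1.
C(7,1) = 7.
Coefficient = C(7,1) · (-5)^1 = 7 · (-5) = -35.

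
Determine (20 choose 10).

184756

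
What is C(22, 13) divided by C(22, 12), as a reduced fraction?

10/13

C(n,k+1)/C(n,k) = (n−k)/(k+1) = (22−12)/(12+1) = 10/13.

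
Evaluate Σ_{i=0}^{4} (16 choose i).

2517

1 + 16 + 120 + 560 + 1820 = 2517.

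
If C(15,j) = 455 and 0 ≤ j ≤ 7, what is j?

3

C(15,j) increases on 0 ≤ j ≤ 7. C(15,2) = 105 and C(15,3) = 455, so j = 3.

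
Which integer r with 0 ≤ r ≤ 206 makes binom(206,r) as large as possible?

C(206,r) is maximized at r = 206/2 = 103.

103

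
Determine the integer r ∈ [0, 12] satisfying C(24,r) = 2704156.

12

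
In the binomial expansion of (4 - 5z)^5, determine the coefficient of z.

The general term is C(5,j)·(4)^j·(-5z)^(5-j); the z^1 term has j = 4.
C(5,4) = 5.
Coefficient = C(5,4) · 4^4 · (-5)^1 = 5 · 256 · (-5) = -6400.

-6400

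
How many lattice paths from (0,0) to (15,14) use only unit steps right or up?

Each path is a sequence of 29 steps with 15 rights: C(29,15) = 77558760.

77558760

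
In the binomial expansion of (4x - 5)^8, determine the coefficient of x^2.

The general term is C(8,j)·(4x)^j·(-5)^(8-j); the x^2 term has j = 2.
C(8,2) = 28.
Coefficient = C(8,2) · 4^2 · (-5)^6 = 28 · 16 · 15625 = 7000000.

7000000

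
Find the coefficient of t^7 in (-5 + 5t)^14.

The general term is C(14,j)·(-5)^j·(5t)^(14-j); the t^7 term has j = 7.
C(14,7) = 3432.
Coefficient = C(14,7) · (-5)^7 · 5^7 = 3432 · (-78125) · 78125 = -20947265625000.

-20947265625000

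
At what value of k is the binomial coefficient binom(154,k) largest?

C(154,k) is maximized at k = 154/2 = 77.

77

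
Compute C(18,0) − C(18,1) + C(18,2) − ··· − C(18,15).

-136

The partial alternating sum Σ_{k=0}^{15} (−1)^k C(18,k) = (−1)^15 C(17,15) = -136.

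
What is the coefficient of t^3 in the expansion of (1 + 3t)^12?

The general term is C(12,j)·(1)^j·(3t)^(12-j); the t^3 term has j = 9.
C(12,9) = 220.
Coefficient = C(12,9) · 3^3 = 220 · 27 = 5940.

5940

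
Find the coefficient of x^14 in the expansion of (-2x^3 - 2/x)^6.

384

General term: C(6,j)·(-2x^3)^j·(-2/x)^(6-j), with x-exponent 3j − 1(6−j) = 4j − 6.
Set 4j − 6 = 14: j = 5.
C(6,5) = 6; (-2)^5 = -32; (-2)^1 = -2.
Coefficient = 6 · (-32) · (-2) = 384.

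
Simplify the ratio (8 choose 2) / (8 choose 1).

7/2

C(n,k+1)/C(n,k) = (n−k)/(k+1) = (8−1)/(1+1) = 7/2.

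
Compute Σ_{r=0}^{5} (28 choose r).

1 + 28 + 378 + 3276 + 20475 + 98280 = 122438.

122438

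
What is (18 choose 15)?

816

C(18,15) = C(18,3) by symmetry.
C(18,3) = (18·17·16) / 3! = 4896 / 6 = 816.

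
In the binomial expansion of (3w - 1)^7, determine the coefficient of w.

The general term is C(7,j)·(3w)^j·(-1)^(7-j); the w^1 term has j = 1.
C(7,1) = 7.
Coefficient = C(7,1) · 3^1 = 7 · 3 = 21.

21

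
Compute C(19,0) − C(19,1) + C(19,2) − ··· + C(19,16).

The partial alternating sum Σ_{k=0}^{16} (−1)^k C(19,k) = (−1)^16 C(18,16) = 153.

153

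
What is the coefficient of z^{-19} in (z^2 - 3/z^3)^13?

General term: C(13,j)·(z^2)^j·(-3/z^3)^(13-j), with z-exponent 2j − 3(13−j) = 5j − 39.
Set 5j − 39 = -19: j = 4.
C(13,4) = 715; 1^4 = 1; (-3)^9 = -19683.
Coefficient = 715 · 1 · (-19683) = -14073345.

-14073345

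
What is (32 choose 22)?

64512240

C(32,22) = C(32,10) by symmetry.
C(32,10) = (32·31·30·29·28·27·26·25·24·23) / 10! = 234102016512000 / 3628800 = 64512240.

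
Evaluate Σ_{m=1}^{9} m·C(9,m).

Since m·C(9,m) = 9·C(8,m−1), the sum is 9·2^8 = 9·256 = 2304.

2304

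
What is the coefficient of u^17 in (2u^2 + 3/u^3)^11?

General term: C(11,j)·(2u^2)^j·(3/u^3)^(11-j), with u-exponent 2j − 3(11−j) = 5j − 33.
Set 5j − 33 = 17: j = 10.
C(11,10) = 11; 2^10 = 1024; 3^1 = 3.
Coefficient = 11 · 1024 · 3 = 33792.

33792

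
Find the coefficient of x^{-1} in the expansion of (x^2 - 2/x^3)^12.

-25344

General term: C(12,j)·(x^2)^j·(-2/x^3)^(12-j), with x-exponent 2j − 3(12−j) = 5j − 36.
Set 5j − 36 = -1: j = 7.
C(12,7) = 792; 1^7 = 1; (-2)^5 = -32.
Coefficient = 792 · 1 · (-32) = -25344.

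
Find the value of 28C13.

C(28,13) = (28·27·26·25·24·23·22·21·20·19·18·17·16) / 13! = 233153109116928000 / 6227020800 = 37442160.

37442160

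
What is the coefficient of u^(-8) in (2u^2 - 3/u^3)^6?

4860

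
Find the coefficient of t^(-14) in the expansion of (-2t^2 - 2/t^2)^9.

General term: C(9,j)·(-2t^2)^j·(-2/t^2)^(9-j), with t-exponent 2j − 2(9−j) = 4j − 18.
Set 4j − 18 = -14: j = 1.
C(9,1) = 9; (-2)^1 = -2; (-2)^8 = 256.
Coefficient = 9 · (-2) · 256 = -4608.

-4608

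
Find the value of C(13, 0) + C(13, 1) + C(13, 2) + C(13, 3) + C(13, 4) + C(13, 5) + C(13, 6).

4096

1 + 13 + 78 + 286 + 715 + 1287 + 1716 = 4096.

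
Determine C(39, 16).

C(39,16) = (39·38·37·36·35·34·33·32·31·30·29·28·27·26·25·24) / 16! = 789024790105300869120000 / 20922789888000 = 37711260990.

37711260990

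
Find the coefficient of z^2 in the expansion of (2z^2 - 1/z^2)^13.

219648

General term: C(13,j)·(2z^2)^j·(-1/z^2)^(13-j), with z-exponent 2j − 2(13−j) = 4j − 26.
Set 4j − 26 = 2: j = 7.
C(13,7) = 1716; 2^7 = 128; (-1)^6 = 1.
Coefficient = 1716 · 128 · 1 = 219648.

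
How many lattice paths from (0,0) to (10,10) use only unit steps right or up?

Each path is a sequence of 20 steps with 10 rights: C(20,10) = 184756.

184756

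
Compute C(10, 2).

45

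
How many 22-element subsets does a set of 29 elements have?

1560780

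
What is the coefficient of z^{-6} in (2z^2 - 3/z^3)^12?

43110144

General term: C(12,j)·(2z^2)^j·(-3/z^3)^(12-j), with z-exponent 2j − 3(12−j) = 5j − 36.
Set 5j − 36 = -6: j = 6.
C(12,6) = 924; 2^6 = 64; (-3)^6 = 729.
Coefficient = 924 · 64 · 729 = 43110144.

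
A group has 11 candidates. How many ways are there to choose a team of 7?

This is C(11,7) = 330.

330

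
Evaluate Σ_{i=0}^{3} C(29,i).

4090

1 + 29 + 406 + 3654 = 4090.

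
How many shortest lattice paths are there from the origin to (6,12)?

18564

Each path is a sequence of 18 steps with 6 rights: C(18,6) = 18564.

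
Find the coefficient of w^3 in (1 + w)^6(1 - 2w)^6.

40

Coefficient of w^3 = Σ_{j} C(6,j)·1^j·C(6,3-j)·(-2)^(3-j) for j from 0 to 3.
= (-160) + 360 + (-180) + 20 = 40.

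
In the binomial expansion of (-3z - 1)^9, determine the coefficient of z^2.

-324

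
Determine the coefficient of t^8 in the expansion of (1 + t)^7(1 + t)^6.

1287

Coefficient of t^8 = Σ_{j} C(7,j)·C(6,8-j) for j from 2 to 7.
= 21 + 210 + 525 + 420 + 105 + 6 = 1287.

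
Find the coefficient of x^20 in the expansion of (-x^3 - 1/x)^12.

General term: C(12,j)·(-x^3)^j·(-1/x)^(12-j), with x-exponent 3j − 1(12−j) = 4j − 12.
Set 4j − 12 = 20: j = 8.
C(12,8) = 495; (-1)^8 = 1; (-1)^4 = 1.
Coefficient = 495 · 1 · 1 = 495.

495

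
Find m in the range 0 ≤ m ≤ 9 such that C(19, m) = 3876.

4

C(19,m) increases on 0 ≤ m ≤ 9. C(19,3) = 969 and C(19,4) = 3876, so m = 4.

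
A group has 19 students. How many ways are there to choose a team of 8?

This is C(19,8) = 75582.

75582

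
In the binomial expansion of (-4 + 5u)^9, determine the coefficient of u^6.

The general term is C(9,j)·(-4)^j·(5u)^(9-j); the u^6 term has j = 3.
C(9,3) = 84.
Coefficient = C(9,3) · (-4)^3 · 5^6 = 84 · (-64) · 15625 = -84000000.

-84000000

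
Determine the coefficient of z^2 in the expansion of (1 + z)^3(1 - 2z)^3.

-3

Coefficient of z^2 = Σ_{j} C(3,j)·1^j·C(3,2-j)·(-2)^(2-j) for j from 0 to 2.
= 12 + (-18) + 3 = -3.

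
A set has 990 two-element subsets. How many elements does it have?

45

n(n−1)/2 = 990 ⇒ n(n−1) = 1980. Since 45·44 = 1980, n = 45.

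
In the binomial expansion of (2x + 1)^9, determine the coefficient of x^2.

The general term is C(9,j)·(2x)^j·(1)^(9-j); the x^2 term has j = 2.
C(9,2) = 36.
Coefficient = C(9,2) · 2^2 = 36 · 4 = 144.

144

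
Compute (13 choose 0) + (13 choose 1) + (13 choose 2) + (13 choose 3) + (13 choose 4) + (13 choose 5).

1 + 13 + 78 + 286 + 715 + 1287 = 2380.

2380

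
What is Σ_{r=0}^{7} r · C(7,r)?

Differentiating (1+x)^7 and setting x=1: Σ r·C(7,r) = 7·2^6 = 448.

448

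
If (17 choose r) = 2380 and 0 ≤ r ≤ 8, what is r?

C(17,r) increases on 0 ≤ r ≤ 8. C(17,3) = 680 and C(17,4) = 2380, so r = 4.

4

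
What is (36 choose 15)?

5567902560

C(36,15) = (36·35·34·33·32·31·30·29·28·27·26·25·24·23·22) / 15! = 7281003461233582080000 / 1307674368000 = 5567902560.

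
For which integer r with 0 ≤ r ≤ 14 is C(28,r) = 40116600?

14

C(28,r) increases on 0 ≤ r ≤ 14. C(28,13) = 37442160 and C(28,14) = 40116600, so r = 14.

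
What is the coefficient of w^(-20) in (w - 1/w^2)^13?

General term: C(13,j)·(w)^j·(-1/w^2)^(13-j), with w-exponent 1j − 2(13−j) = 3j − 26.
Set 3j − 26 = -20: j = 2.
C(13,2) = 78; 1^2 = 1; (-1)^11 = -1.
Coefficient = 78 · 1 · (-1) = -78.

-78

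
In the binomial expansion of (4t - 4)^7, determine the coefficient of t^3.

The general term is C(7,j)·(4t)^j·(-4)^(7-j); the t^3 term has j = 3.
C(7,3) = 35.
Coefficient = C(7,3) · 4^3 · (-4)^4 = 35 · 64 · 256 = 573440.

573440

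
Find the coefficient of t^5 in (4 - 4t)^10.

-264241152

The general term is C(10,j)·(4)^j·(-4t)^(10-j); the t^5 term has j = 5.
C(10,5) = 252.
Coefficient = C(10,5) · 4^5 · (-4)^5 = 252 · 1024 · (-1024) = -264241152.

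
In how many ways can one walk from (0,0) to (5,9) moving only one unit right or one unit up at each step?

Each path is a sequence of 14 steps with 5 rights: C(14,5) = 2002.

2002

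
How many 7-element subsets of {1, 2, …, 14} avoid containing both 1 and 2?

2640

All 7-subsets: C(14,7) = 3432. Those containing both fixed elements: C(12,5) = 792.
3432 − 792 = 2640.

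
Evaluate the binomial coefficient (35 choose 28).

C(35,28) = C(35,7) by symmetry.
C(35,7) = (35·34·33·32·31·30·29) / 7! = 33891580800 / 5040 = 6724520.

6724520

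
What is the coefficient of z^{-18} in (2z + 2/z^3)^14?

49201152

General term: C(14,j)·(2z)^j·(2/z^3)^(14-j), with z-exponent 1j − 3(14−j) = 4j − 42.
Set 4j − 42 = -18: j = 6.
C(14,6) = 3003; 2^6 = 64; 2^8 = 256.
Coefficient = 3003 · 64 · 256 = 49201152.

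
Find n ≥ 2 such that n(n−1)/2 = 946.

n(n−1)/2 = 946 ⇒ n(n−1) = 1892. Since 44·43 = 1892, n = 44.

44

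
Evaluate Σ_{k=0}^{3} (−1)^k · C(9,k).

-56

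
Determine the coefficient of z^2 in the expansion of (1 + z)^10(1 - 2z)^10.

Coefficient of z^2 = Σ_{j} C(10,j)·1^j·C(10,2-j)·(-2)^(2-j) for j from 0 to 2.
= 180 + (-200) + 45 = 25.

25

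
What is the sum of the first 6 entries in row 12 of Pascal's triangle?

1586

1 + 12 + 66 + 220 + 495 + 792 = 1586.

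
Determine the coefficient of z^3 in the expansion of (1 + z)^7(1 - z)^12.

Coefficient of z^3 = Σ_{j} C(7,j)·1^j·C(12,3-j)·(-1)^(3-j) for j from 0 to 3.
= (-220) + 462 + (-252) + 35 = 25.

25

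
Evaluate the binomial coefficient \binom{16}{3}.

560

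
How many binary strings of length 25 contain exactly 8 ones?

Choose the 8 positions: C(25,8) = 1081575.

1081575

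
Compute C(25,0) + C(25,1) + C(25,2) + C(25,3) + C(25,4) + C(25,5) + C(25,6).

1 + 25 + 300 + 2300 + 12650 + 53130 + 177100 = 245506.

245506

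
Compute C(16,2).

120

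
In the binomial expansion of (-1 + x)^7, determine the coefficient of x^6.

The general term is C(7,j)·(-1)^j·(x)^(7-j); the x^6 term has j = 1.
C(7,1) = 7.
Coefficient = C(7,1) · (-1)^1 = 7 · (-1) = -7.

-7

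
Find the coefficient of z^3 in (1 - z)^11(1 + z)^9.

18

Coefficient of z^3 = Σ_{j} C(11,j)·(-1)^j·C(9,3-j)·1^(3-j) for j from 0 to 3.
= 84 + (-396) + 495 + (-165) = 18.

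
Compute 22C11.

C(22,11) = (22·21·20·19·18·17·16·15·14·13·12) / 11! = 28158588057600 / 39916800 = 705432.

705432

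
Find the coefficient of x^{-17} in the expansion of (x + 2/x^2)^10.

General term: C(10,j)·(x)^j·(2/x^2)^(10-j), with x-exponent 1j − 2(10−j) = 3j − 20.
Set 3j − 20 = -17: j = 1.
C(10,1) = 10; 1^1 = 1; 2^9 = 512.
Coefficient = 10 · 1 · 512 = 5120.

5120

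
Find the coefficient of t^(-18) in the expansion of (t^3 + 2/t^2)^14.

372736

General term: C(14,j)·(t^3)^j·(2/t^2)^(14-j), with t-exponent 3j − 2(14−j) = 5j − 28.
Set 5j − 28 = -18: j = 2.
C(14,2) = 91; 1^2 = 1; 2^12 = 4096.
Coefficient = 91 · 1 · 4096 = 372736.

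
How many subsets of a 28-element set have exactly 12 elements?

Choose the 12 positions: C(28,12) = 30421755.

30421755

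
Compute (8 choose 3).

56

C(8,3) = (8·7·6) / 3! = 336 / 6 = 56.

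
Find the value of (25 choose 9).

C(25,9) = (25·24·23·22·21·20·19·18·17) / 9! = 741354768000 / 362880 = 2042975.

2042975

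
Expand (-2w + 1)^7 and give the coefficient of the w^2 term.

The general term is C(7,j)·(-2w)^j·(1)^(7-j); the w^2 term has j = 2.
C(7,2) = 21.
Coefficient = C(7,2) · (-2)^2 = 21 · 4 = 84.

84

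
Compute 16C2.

120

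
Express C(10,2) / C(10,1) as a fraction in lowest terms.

9/2

C(n,k+1)/C(n,k) = (n−k)/(k+1) = (10−1)/(1+1) = 9/2.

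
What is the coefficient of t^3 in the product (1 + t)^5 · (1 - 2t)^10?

Coefficient of t^3 = Σ_{j} C(5,j)·1^j·C(10,3-j)·(-2)^(3-j) for j from 0 to 3.
= (-960) + 900 + (-200) + 10 = -250.

-250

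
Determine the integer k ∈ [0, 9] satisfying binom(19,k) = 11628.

5

C(19,k) increases on 0 ≤ k ≤ 9. C(19,4) = 3876 and C(19,5) = 11628, so k = 5.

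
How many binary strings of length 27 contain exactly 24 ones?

2925

Choose the 24 positions: C(27,24) = 2925.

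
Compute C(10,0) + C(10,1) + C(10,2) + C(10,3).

1 + 10 + 45 + 120 = 176.

176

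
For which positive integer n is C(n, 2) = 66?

n(n−1)/2 = 66 ⇒ n(n−1) = 132. Since 12·11 = 132, n = 12.

12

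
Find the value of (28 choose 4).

C(28,4) = (28·27·26·25) / 4! = 491400 / 24 = 20475.

20475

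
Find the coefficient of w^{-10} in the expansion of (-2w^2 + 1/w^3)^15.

General term: C(15,j)·(-2w^2)^j·(1/w^3)^(15-j), with w-exponent 2j − 3(15−j) = 5j − 45.
Set 5j − 45 = -10: j = 7.
C(15,7) = 6435; (-2)^7 = -128; 1^8 = 1.
Coefficient = 6435 · (-128) · 1 = -823680.

-823680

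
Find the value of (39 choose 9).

211915132

C(39,9) = (39·38·37·36·35·34·33·32·31) / 9! = 76899763100160 / 362880 = 211915132.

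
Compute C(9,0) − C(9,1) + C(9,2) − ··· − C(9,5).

The partial alternating sum Σ_{k=0}^{5} (−1)^k C(9,k) = (−1)^5 C(8,5) = -56.

-56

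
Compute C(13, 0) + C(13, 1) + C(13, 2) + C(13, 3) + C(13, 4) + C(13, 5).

2380

1 + 13 + 78 + 286 + 715 + 1287 = 2380.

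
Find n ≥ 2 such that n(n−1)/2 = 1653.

n(n−1)/2 = 1653 ⇒ n(n−1) = 3306. Since 58·57 = 3306, n = 58.

58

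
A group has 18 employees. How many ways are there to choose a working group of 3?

816

This is C(18,3) = 816.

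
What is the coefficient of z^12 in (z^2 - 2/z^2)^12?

General term: C(12,j)·(z^2)^j·(-2/z^2)^(12-j), with z-exponent 2j − 2(12−j) = 4j − 24.
Set 4j − 24 = 12: j = 9.
C(12,9) = 220; 1^9 = 1; (-2)^3 = -8.
Coefficient = 220 · 1 · (-8) = -1760.

-1760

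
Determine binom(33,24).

38567100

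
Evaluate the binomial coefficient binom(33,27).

C(33,27) = C(33,6) by symmetry.
C(33,6) = (33·32·31·30·29·28) / 6! = 797448960 / 720 = 1107568.

1107568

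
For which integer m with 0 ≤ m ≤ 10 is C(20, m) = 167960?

9

C(20,m) increases on 0 ≤ m ≤ 10. C(20,8) = 125970 and C(20,9) = 167960, so m = 9.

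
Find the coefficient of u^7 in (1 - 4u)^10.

-1966080

The general term is C(10,j)·(1)^j·(-4u)^(10-j); the u^7 term has j = 3.
C(10,3) = 120.
Coefficient = C(10,3) · (-4)^7 = 120 · (-16384) = -1966080.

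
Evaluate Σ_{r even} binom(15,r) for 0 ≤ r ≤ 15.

16384

Even-r terms of row 15 sum to 2^14 = 16384.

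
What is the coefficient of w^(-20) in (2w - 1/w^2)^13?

-312

General term: C(13,j)·(2w)^j·(-1/w^2)^(13-j), with w-exponent 1j − 2(13−j) = 3j − 26.
Set 3j − 26 = -20: j = 2.
C(13,2) = 78; 2^2 = 4; (-1)^11 = -1.
Coefficient = 78 · 4 · (-1) = -312.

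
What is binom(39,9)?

211915132

C(39,9) = (39·38·37·36·35·34·33·32·31) / 9! = 76899763100160 / 362880 = 211915132.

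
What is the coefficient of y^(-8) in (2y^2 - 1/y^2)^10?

General term: C(10,j)·(2y^2)^j·(-1/y^2)^(10-j), with y-exponent 2j − 2(10−j) = 4j − 20.
Set 4j − 20 = -8: j = 3.
C(10,3) = 120; 2^3 = 8; (-1)^7 = -1.
Coefficient = 120 · 8 · (-1) = -960.

-960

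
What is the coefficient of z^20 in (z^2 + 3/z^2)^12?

36

General term: C(12,j)·(z^2)^j·(3/z^2)^(12-j), with z-exponent 2j − 2(12−j) = 4j − 24.
Set 4j − 24 = 20: j = 11.
C(12,11) = 12; 1^11 = 1; 3^1 = 3.
Coefficient = 12 · 1 · 3 = 36.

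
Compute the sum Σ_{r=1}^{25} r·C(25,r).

419430400

Since r·C(25,r) = 25·C(24,r−1), the sum is 25·2^24 = 25·16777216 = 419430400.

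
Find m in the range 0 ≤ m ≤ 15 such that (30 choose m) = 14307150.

C(30,m) increases on 0 ≤ m ≤ 15. C(30,8) = 5852925 and C(30,9) = 14307150, so m = 9.

9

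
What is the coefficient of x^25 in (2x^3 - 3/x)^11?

General term: C(11,j)·(2x^3)^j·(-3/x)^(11-j), with x-exponent 3j − 1(11−j) = 4j − 11.
Set 4j − 11 = 25: j = 9.
C(11,9) = 55; 2^9 = 512; (-3)^2 = 9.
Coefficient = 55 · 512 · 9 = 253440.

253440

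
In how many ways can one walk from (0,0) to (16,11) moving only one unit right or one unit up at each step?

Each path is a sequence of 27 steps with 16 rights: C(27,16) = 13037895.

13037895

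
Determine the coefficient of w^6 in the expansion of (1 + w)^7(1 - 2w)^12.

-4809

Coefficient of w^6 = Σ_{j} C(7,j)·1^j·C(12,6-j)·(-2)^(6-j) for j from 0 to 6.
= 59136 + (-177408) + 166320 + (-61600) + 9240 + (-504) + 7 = -4809.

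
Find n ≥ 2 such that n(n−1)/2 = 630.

n(n−1)/2 = 630 ⇒ n(n−1) = 1260. Since 36·35 = 1260, n = 36.

36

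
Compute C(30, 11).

C(30,11) = (30·29·28·27·26·25·24·23·22·21·20) / 11! = 2180547008640000 / 39916800 = 54627300.

54627300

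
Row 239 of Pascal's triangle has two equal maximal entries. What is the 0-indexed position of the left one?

For odd n = 239, C(239,m) peaks at m = (n−1)/2 and (n+1)/2; the lesser is 119.

119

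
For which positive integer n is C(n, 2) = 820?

n(n−1)/2 = 820 ⇒ n(n−1) = 1640. Since 41·40 = 1640, n = 41.

41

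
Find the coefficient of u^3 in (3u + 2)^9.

145152

The general term is C(9,j)·(3u)^j·(2)^(9-j); the u^3 term has j = 3.
C(9,3) = 84.
Coefficient = C(9,3) · 3^3 · 2^6 = 84 · 27 · 64 = 145152.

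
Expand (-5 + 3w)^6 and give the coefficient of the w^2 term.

84375

The general term is C(6,j)·(-5)^j·(3w)^(6-j); the w^2 term has j = 4.
C(6,4) = 15.
Coefficient = C(6,4) · (-5)^4 · 3^2 = 15 · 625 · 9 = 84375.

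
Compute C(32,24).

C(32,24) = C(32,8) by symmetry.
C(32,8) = (32·31·30·29·28·27·26·25) / 8! = 424097856000 / 40320 = 10518300.

10518300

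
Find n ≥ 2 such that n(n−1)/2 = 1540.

n(n−1)/2 = 1540 ⇒ n(n−1) = 3080. Since 56·55 = 3080, n = 56.

56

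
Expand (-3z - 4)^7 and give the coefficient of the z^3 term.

The general term is C(7,j)·(-3z)^j·(-4)^(7-j); the z^3 term has j = 3.
C(7,3) = 35.
Coefficient = C(7,3) · (-3)^3 · (-4)^4 = 35 · (-27) · 256 = -241920.

-241920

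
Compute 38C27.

C(38,27) = C(38,11) by symmetry.
C(38,11) = (38·37·36·35·34·33·32·31·30·29·28) / 11! = 48032775105638400 / 39916800 = 1203322288.

1203322288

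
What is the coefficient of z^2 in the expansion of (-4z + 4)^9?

9437184

The general term is C(9,j)·(-4z)^j·(4)^(9-j); the z^2 term has j = 2.
C(9,2) = 36.
Coefficient = C(9,2) · (-4)^2 · 4^7 = 36 · 16 · 16384 = 9437184.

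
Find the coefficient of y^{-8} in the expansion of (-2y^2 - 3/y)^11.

-1299078

General term: C(11,j)·(-2y^2)^j·(-3/y)^(11-j), with y-exponent 2j − 1(11−j) = 3j − 11.
Set 3j − 11 = -8: j = 1.
C(11,1) = 11; (-2)^1 = -2; (-3)^10 = 59049.
Coefficient = 11 · (-2) · 59049 = -1299078.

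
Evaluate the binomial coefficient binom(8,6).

C(8,6) = C(8,2) by symmetry.
C(8,2) = (8·7) / 2! = 56 / 2 = 28.

28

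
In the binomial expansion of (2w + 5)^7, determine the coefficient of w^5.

16800

The general term is C(7,j)·(2w)^j·(5)^(7-j); the w^5 term has j = 5.
C(7,5) = 21.
Coefficient = C(7,5) · 2^5 · 5^2 = 21 · 32 · 25 = 16800.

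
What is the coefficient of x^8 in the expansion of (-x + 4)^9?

The general term is C(9,j)·(-x)^j·(4)^(9-j); the x^8 term has j = 8.
C(9,8) = 9.
Coefficient = C(9,8) · 4^1 = 9 · 4 = 36.

36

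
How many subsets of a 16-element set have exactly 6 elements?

8008

Choose the 6 positions: C(16,6) = 8008.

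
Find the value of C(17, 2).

C(17,2) = (17·16) / 2! = 272 / 2 = 136.

136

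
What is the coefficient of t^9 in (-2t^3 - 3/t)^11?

General term: C(11,j)·(-2t^3)^j·(-3/t)^(11-j), with t-exponent 3j − 1(11−j) = 4j − 11.
Set 4j − 11 = 9: j = 5.
C(11,5) = 462; (-2)^5 = -32; (-3)^6 = 729.
Coefficient = 462 · (-32) · 729 = -10777536.

-10777536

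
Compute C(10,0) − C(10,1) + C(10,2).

36

The partial alternating sum Σ_{k=0}^{2} (−1)^k C(10,k) = (−1)^2 C(9,2) = 36.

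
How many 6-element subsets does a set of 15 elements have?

5005

C(15,6) = (15·14·13·12·11·10) / 6! = 3603600 / 720 = 5005.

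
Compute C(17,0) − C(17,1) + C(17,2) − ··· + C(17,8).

12870

The partial alternating sum Σ_{k=0}^{8} (−1)^k C(17,k) = (−1)^8 C(16,8) = 12870.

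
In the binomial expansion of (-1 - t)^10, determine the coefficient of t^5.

252

The general term is C(10,j)·(-1)^j·(-t)^(10-j); the t^5 term has j = 5.
C(10,5) = 252.
Coefficient = C(10,5) · (-1)^5 · (-1)^5 = 252 · (-1) · (-1) = 252.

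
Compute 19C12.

50388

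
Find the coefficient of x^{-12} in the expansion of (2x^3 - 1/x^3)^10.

-960

General term: C(10,j)·(2x^3)^j·(-1/x^3)^(10-j), with x-exponent 3j − 3(10−j) = 6j − 30.
Set 6j − 30 = -12: j = 3.
C(10,3) = 120; 2^3 = 8; (-1)^7 = -1.
Coefficient = 120 · 8 · (-1) = -960.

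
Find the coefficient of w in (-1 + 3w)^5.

15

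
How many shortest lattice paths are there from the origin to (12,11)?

1352078

Each path is a sequence of 23 steps with 12 rights: C(23,12) = 1352078.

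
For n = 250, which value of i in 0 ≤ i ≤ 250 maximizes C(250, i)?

125

C(250,i) is maximized at i = 250/2 = 125.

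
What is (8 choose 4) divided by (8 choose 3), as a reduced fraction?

C(n,k+1)/C(n,k) = (n−k)/(k+1) = (8−3)/(3+1) = 5/4.

5/4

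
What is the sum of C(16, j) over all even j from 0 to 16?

32768

Even-j terms of row 16 sum to 2^15 = 32768.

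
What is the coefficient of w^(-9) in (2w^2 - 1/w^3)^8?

-448

General term: C(8,j)·(2w^2)^j·(-1/w^3)^(8-j), with w-exponent 2j − 3(8−j) = 5j − 24.
Set 5j − 24 = -9: j = 3.
C(8,3) = 56; 2^3 = 8; (-1)^5 = -1.
Coefficient = 56 · 8 · (-1) = -448.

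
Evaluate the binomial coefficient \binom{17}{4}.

C(17,4) = (17·16·15·14) / 4! = 57120 / 24 = 2380.

2380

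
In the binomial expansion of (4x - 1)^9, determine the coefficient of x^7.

The general term is C(9,j)·(4x)^j·(-1)^(9-j); the x^7 term has j = 7.
C(9,7) = 36.
Coefficient = C(9,7) · 4^7 = 36 · 16384 = 589824.

589824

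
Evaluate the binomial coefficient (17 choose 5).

6188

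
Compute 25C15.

3268760

C(25,15) = C(25,10) by symmetry.
C(25,10) = (25·24·23·22·21·20·19·18·17·16) / 10! = 11861676288000 / 3628800 = 3268760.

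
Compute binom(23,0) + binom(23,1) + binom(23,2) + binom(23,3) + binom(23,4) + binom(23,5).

44552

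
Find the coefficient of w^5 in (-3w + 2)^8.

The general term is C(8,j)·(-3w)^j·(2)^(8-j); the w^5 term has j = 5.
C(8,5) = 56.
Coefficient = C(8,5) · (-3)^5 · 2^3 = 56 · (-243) · 8 = -108864.

-108864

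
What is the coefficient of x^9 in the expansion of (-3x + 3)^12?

The general term is C(12,j)·(-3x)^j·(3)^(12-j); the x^9 term has j = 9.
C(12,9) = 220.
Coefficient = C(12,9) · (-3)^9 · 3^3 = 220 · (-19683) · 27 = -116917020.

-116917020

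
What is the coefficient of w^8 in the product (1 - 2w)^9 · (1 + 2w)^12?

-32256

Coefficient of w^8 = Σ_{j} C(9,j)·(-2)^j·C(12,8-j)·2^(8-j) for j from 0 to 8.
= 126720 + (-1824768) + 8515584 + (-17031168) + 15966720 + (-7096320) + 1419264 + (-110592) + 2304 = -32256.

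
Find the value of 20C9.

167960

C(20,9) = (20·19·18·17·16·15·14·13·12) / 9! = 60949324800 / 362880 = 167960.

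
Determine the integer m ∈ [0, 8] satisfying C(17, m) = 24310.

8

C(17,m) increases on 0 ≤ m ≤ 8. C(17,7) = 19448 and C(17,8) = 24310, so m = 8.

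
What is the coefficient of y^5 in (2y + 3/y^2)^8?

3072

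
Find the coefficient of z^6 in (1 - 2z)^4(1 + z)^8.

Coefficient of z^6 = Σ_{j} C(4,j)·(-2)^j·C(8,6-j)·1^(6-j) for j from 0 to 4.
= 28 + (-448) + 1680 + (-1792) + 448 = -84.

-84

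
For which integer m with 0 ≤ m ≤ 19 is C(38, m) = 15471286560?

C(38,m) increases on 0 ≤ m ≤ 19. C(38,14) = 9669554100 and C(38,15) = 15471286560, so m = 15.

15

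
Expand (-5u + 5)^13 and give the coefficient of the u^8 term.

The general term is C(13,j)·(-5u)^j·(5)^(13-j); the u^8 term has j = 8.
C(13,8) = 1287.
Coefficient = C(13,8) · (-5)^8 · 5^5 = 1287 · 390625 · 3125 = 1571044921875.

1571044921875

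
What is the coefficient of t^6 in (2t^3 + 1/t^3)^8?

1792

General term: C(8,j)·(2t^3)^j·(1/t^3)^(8-j), with t-exponent 3j − 3(8−j) = 6j − 24.
Set 6j − 24 = 6: j = 5.
C(8,5) = 56; 2^5 = 32; 1^3 = 1.
Coefficient = 56 · 32 · 1 = 1792.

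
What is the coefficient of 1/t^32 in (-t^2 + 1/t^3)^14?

91

General term: C(14,j)·(-t^2)^j·(1/t^3)^(14-j), with t-exponent 2j − 3(14−j) = 5j − 42.
Set 5j − 42 = -32: j = 2.
C(14,2) = 91; (-1)^2 = 1; 1^12 = 1.
Coefficient = 91 · 1 · 1 = 91.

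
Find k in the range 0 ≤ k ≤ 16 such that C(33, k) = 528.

2

C(33,k) increases on 0 ≤ k ≤ 16. C(33,1) = 33 and C(33,2) = 528, so k = 2.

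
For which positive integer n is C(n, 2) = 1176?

n(n−1)/2 = 1176 ⇒ n(n−1) = 2352. Since 49·48 = 2352, n = 49.

49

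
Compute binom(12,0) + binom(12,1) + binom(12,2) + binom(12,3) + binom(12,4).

794

1 + 12 + 66 + 220 + 495 = 794.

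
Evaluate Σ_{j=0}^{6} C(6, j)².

By Vandermonde's identity, Σ C(6,j)² = C(12,6) = 924.

924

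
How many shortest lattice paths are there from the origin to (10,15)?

Each path is a sequence of 25 steps with 10 rights: C(25,10) = 3268760.

3268760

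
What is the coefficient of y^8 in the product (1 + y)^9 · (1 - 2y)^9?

Coefficient of y^8 = Σ_{j} C(9,j)·1^j·C(9,8-j)·(-2)^(8-j) for j from 0 to 8.
= 2304 + (-41472) + 193536 + (-338688) + 254016 + (-84672) + 12096 + (-648) + 9 = -3519.

-3519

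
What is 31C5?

169911

C(31,5) = (31·30·29·28·27) / 5! = 20389320 / 120 = 169911.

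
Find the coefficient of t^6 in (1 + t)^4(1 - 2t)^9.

-1200

Coefficient of t^6 = Σ_{j} C(4,j)·1^j·C(9,6-j)·(-2)^(6-j) for j from 0 to 4.
= 5376 + (-16128) + 12096 + (-2688) + 144 = -1200.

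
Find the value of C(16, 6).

8008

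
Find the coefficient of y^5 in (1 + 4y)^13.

1317888

The general term is C(13,j)·(1)^j·(4y)^(13-j); the y^5 term has j = 8.
C(13,8) = 1287.
Coefficient = C(13,8) · 4^5 = 1287 · 1024 = 1317888.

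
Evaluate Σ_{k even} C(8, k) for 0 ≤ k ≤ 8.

128

Half of (1+1)^8 + (1−1)^8 gives the even-index sum: 2^7 = 128.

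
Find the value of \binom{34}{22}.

548354040

C(34,22) = C(34,12) by symmetry.
C(34,12) = (34·33·32·31·30·29·28·27·26·25·24·23) / 12! = 262662462526464000 / 479001600 = 548354040.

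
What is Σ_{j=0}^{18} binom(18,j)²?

Σ C(18,j)² is the coefficient of x^18 in (1+x)^18(1+x)^18 = (1+x)^36, i.e. C(36,18) = 9075135300.

9075135300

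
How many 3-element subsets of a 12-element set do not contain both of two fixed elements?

210

All 3-subsets: C(12,3) = 220. Those containing both fixed elements: C(10,1) = 10.
220 − 10 = 210.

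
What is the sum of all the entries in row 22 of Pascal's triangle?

4194304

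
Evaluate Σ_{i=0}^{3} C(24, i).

1 + 24 + 276 + 2024 = 2325.

2325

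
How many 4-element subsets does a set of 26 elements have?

C(26,4) = (26·25·24·23) / 4! = 358800 / 24 = 14950.

14950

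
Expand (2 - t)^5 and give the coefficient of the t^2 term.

80

The general term is C(5,j)·(2)^j·(-t)^(5-j); the t^2 term has j = 3.
C(5,3) = 10.
Coefficient = C(5,3) · 2^3 = 10 · 8 = 80.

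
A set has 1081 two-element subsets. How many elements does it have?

n(n−1)/2 = 1081 ⇒ n(n−1) = 2162. Since 47·46 = 2162, n = 47.

47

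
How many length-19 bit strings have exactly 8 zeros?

75582

Choose the 8 positions: C(19,8) = 75582.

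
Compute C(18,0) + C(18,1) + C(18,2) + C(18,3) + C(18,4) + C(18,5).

1 + 18 + 153 + 816 + 3060 + 8568 = 12616.

12616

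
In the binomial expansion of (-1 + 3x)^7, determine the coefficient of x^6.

-5103

The general term is C(7,j)·(-1)^j·(3x)^(7-j); the x^6 term has j = 1.
C(7,1) = 7.
Coefficient = C(7,1) · (-1)^1 · 3^6 = 7 · (-1) · 729 = -5103.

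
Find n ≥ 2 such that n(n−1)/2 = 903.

43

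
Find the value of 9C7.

36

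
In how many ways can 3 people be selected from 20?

This is C(20,3) = 1140.

1140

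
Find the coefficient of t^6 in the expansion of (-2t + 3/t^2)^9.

6912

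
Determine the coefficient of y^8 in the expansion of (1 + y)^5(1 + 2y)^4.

112

Coefficient of y^8 = Σ_{j} C(5,j)·1^j·C(4,8-j)·2^(8-j) for j from 4 to 5.
= 80 + 32 = 112.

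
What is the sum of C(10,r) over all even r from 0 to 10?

Half of (1+1)^10 + (1−1)^10 gives the even-index sum: 2^9 = 512.

512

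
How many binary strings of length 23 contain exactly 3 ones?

Choose the 3 positions: C(23,3) = 1771.

1771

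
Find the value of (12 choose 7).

792

C(12,7) = C(12,5) by symmetry.
C(12,5) = (12·11·10·9·8) / 5! = 95040 / 120 = 792.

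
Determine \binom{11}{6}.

462

C(11,6) = C(11,5) by symmetry.
C(11,5) = (11·10·9·8·7) / 5! = 55440 / 120 = 462.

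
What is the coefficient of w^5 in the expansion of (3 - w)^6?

The general term is C(6,j)·(3)^j·(-w)^(6-j); the w^5 term has j = 1.
C(6,1) = 6.
Coefficient = C(6,1) · 3^1 · (-1)^5 = 6 · 3 · (-1) = -18.

-18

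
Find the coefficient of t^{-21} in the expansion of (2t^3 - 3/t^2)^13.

13817466

General term: C(13,j)·(2t^3)^j·(-3/t^2)^(13-j), with t-exponent 3j − 2(13−j) = 5j − 26.
Set 5j − 26 = -21: j = 1.
C(13,1) = 13; 2^1 = 2; (-3)^12 = 531441.
Coefficient = 13 · 2 · 531441 = 13817466.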